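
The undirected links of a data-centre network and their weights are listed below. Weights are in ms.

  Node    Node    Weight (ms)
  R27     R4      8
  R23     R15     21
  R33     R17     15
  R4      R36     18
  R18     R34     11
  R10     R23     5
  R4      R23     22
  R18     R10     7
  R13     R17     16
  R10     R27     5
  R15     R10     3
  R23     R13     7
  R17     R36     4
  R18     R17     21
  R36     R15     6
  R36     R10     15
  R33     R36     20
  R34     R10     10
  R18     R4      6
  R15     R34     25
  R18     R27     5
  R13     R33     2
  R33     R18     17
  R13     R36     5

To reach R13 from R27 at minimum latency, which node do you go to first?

R10

Candidate routes:
R27–R10–R23–R13: 5+5+7 = 17
R27–R18–R33–R13: 5+17+2 = 24
R27–R10–R15–R36–R13: 5+3+6+5 = 19
Cheapest is R27–R10–R23–R13 at 17 ms.
So from R27 the first move is to R10.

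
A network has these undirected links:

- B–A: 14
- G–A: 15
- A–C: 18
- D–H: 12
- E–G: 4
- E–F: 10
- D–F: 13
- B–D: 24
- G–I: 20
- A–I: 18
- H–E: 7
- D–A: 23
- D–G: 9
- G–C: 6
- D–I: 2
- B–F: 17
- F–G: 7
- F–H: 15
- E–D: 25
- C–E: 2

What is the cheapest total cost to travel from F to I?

15

Settle nodes by increasing distance from F:
F: 0
G: 7  (via F)
E: 10  (via F)
C: 12  (via E)
D: 13  (via F)
H: 15  (via F)
I: 15  (via D)
Shortest route: F → D → I = 15.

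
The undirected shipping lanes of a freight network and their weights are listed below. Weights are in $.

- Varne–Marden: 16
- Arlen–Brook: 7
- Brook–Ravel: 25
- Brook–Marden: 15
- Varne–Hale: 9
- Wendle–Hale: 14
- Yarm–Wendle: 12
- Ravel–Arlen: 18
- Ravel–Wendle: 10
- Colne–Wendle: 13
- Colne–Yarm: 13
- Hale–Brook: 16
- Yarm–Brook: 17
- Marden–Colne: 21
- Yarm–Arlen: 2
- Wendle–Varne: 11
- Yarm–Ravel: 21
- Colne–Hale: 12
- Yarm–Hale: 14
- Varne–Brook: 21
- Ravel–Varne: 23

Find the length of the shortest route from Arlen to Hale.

Shortest distances from Arlen:
Arlen: 0
Yarm: 2  (via Arlen)
Brook: 7  (via Arlen)
Wendle: 14  (via Yarm)
Colne: 15  (via Yarm)
Hale: 16  (via Yarm)
Shortest route: Arlen → Yarm → Hale = $16.

$16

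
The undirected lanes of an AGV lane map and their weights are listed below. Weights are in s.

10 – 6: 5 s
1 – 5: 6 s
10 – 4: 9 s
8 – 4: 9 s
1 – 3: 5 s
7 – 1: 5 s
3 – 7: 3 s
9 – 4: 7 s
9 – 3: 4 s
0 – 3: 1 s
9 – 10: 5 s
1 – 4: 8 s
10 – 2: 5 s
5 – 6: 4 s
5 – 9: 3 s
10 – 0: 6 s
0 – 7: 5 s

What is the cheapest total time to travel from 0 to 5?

Settle nodes by increasing distance from 0:
0: 0
3: 1  (via 0)
7: 4  (via 3)
9: 5  (via 3)
1: 6  (via 3)
10: 6  (via 0)
5: 8  (via 9)
Shortest route: 0–3–9–5 = 8 s.

8 s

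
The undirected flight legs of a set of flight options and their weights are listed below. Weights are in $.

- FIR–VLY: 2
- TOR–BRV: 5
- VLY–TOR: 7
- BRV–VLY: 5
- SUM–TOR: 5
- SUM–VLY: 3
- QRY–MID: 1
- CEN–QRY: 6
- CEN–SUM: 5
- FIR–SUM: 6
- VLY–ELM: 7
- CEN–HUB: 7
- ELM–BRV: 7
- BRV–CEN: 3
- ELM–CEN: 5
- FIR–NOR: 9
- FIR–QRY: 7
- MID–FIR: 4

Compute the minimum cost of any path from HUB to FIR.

$17

Shortest distances from HUB:
HUB: 0
CEN: 7  (via HUB)
BRV: 10  (via CEN)
SUM: 12  (via CEN)
ELM: 12  (via CEN)
QRY: 13  (via CEN)
MID: 14  (via QRY)
TOR: 15  (via BRV)
VLY: 15  (via BRV)
FIR: 17  (via VLY)
Shortest route: HUB–CEN–BRV–VLY–FIR = $17.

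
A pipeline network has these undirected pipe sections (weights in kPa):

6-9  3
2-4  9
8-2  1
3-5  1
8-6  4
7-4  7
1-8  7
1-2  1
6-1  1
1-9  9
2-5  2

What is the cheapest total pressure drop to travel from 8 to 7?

Settle nodes by increasing distance from 8:
8: 0
2: 1  (via 8)
1: 2  (via 2)
5: 3  (via 2)
6: 3  (via 1)
3: 4  (via 5)
9: 6  (via 6)
4: 10  (via 2)
7: 17  (via 4)
Shortest route: 8 → 2 → 4 → 7 = 17 kPa.

17 kPa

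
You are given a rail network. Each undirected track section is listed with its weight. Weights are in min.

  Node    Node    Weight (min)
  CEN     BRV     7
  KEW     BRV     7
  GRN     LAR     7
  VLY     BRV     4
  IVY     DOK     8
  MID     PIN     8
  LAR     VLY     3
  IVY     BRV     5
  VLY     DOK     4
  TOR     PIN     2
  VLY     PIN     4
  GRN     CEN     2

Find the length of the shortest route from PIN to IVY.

Candidate routes:
PIN–VLY–DOK–IVY: 4+4+8 = 16
PIN–VLY–BRV–IVY: 4+4+5 = 13
Cheapest is PIN–VLY–BRV–IVY at 13 min.

13 min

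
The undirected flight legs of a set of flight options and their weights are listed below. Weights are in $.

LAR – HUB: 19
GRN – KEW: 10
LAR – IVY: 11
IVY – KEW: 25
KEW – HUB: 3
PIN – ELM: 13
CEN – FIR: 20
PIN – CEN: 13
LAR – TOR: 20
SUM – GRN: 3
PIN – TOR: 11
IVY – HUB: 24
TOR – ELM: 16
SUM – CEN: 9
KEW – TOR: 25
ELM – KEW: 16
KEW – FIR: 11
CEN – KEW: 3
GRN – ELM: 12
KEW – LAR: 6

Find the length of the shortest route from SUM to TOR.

Candidate routes:
SUM → GRN → KEW → TOR: 3+10+25 = 38
SUM → CEN → KEW → TOR: 9+3+25 = 37
SUM → GRN → ELM → TOR: 3+12+16 = 31
SUM → CEN → PIN → TOR: 9+13+11 = 33
The minimum is $31 via SUM → GRN → ELM → TOR.

$31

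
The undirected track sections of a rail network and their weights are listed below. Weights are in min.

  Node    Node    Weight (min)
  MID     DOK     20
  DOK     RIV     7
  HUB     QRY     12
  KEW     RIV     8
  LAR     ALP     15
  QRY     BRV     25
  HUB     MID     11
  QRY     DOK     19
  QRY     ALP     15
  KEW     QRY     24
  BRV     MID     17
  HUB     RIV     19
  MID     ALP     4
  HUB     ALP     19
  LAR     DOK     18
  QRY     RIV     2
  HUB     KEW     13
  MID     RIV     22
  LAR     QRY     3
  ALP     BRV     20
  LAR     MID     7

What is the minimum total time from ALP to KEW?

Candidate routes:
ALP → MID → HUB → KEW: 4+11+13 = 28
ALP → QRY → RIV → KEW: 15+2+8 = 25
ALP → LAR → QRY → RIV → KEW: 15+3+2+8 = 28
ALP → MID → LAR → QRY → RIV → KEW: 4+7+3+2+8 = 24
The minimum is 24 min via ALP → MID → LAR → QRY → RIV → KEW.

24 min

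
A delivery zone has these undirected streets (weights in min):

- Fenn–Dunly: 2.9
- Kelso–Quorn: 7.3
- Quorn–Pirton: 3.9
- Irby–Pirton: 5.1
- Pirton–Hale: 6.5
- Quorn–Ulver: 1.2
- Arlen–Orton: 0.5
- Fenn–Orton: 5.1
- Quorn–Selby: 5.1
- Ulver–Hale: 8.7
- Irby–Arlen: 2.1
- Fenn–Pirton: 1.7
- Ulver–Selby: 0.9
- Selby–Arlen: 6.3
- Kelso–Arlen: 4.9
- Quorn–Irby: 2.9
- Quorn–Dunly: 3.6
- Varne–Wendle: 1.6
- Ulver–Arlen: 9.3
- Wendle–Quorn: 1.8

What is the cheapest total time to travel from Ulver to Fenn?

Candidate routes:
Ulver - Quorn - Dunly - Fenn: 1.2+3.6+2.9 = 7.7
Ulver - Quorn - Irby - Pirton - Fenn: 1.2+2.9+5.1+1.7 = 10.9
Ulver - Quorn - Pirton - Fenn: 1.2+3.9+1.7 = 6.8
Ulver - Selby - Quorn - Pirton - Fenn: 0.9+5.1+3.9+1.7 = 11.6
The minimum is 6.8 min via Ulver - Quorn - Pirton - Fenn.

6.8 min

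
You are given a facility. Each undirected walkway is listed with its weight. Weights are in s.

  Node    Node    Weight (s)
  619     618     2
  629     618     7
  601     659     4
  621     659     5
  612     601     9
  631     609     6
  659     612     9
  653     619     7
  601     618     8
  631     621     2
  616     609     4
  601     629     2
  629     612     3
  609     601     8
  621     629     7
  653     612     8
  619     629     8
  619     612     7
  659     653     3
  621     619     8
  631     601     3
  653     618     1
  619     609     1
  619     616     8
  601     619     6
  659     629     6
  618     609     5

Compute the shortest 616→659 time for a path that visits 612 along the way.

Shortest 616→612: 616 → 609 → 619 → 612 = 12
Shortest 612→659: 612 → 659 = 9
Total via 612: 12 + 9 = 21 s.

21 s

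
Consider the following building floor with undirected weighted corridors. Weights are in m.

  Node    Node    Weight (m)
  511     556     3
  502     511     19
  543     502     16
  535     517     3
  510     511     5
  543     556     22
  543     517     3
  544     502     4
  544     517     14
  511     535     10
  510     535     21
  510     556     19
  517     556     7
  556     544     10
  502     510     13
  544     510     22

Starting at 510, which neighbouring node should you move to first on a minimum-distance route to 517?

Candidate routes:
510–511–535–517: 5+10+3 = 18
510–511–556–517: 5+3+7 = 15
The minimum is 15 m via 510–511–556–517.
So from 510 the first move is to 511.

511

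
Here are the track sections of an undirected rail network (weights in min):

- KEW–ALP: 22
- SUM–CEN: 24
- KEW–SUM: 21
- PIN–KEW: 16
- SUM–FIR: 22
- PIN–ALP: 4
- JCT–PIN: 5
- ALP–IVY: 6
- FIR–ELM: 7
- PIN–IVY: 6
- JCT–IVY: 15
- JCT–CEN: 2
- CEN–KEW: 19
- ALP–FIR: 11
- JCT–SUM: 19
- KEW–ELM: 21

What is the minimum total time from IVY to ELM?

24 min

Enumerating some paths:
IVY → JCT → PIN → ALP → FIR → ELM: 15+5+4+11+7 = 42
IVY → ALP → FIR → ELM: 6+11+7 = 24
IVY → PIN → ALP → FIR → ELM: 6+4+11+7 = 28
The minimum is 24 min via IVY → ALP → FIR → ELM.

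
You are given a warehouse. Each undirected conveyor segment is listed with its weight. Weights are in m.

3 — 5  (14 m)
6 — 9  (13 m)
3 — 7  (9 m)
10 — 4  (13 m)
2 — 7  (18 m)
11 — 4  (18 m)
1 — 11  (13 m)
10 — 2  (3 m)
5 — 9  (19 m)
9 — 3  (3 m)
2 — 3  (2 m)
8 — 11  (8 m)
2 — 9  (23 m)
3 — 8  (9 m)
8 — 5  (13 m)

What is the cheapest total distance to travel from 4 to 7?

Settle nodes by increasing distance from 4:
4: 0
10: 13  (via 4)
2: 16  (via 10)
3: 18  (via 2)
11: 18  (via 4)
9: 21  (via 3)
8: 26  (via 11)
7: 27  (via 3)
Shortest route: 4–10–2–3–7 = 27 m.

27 m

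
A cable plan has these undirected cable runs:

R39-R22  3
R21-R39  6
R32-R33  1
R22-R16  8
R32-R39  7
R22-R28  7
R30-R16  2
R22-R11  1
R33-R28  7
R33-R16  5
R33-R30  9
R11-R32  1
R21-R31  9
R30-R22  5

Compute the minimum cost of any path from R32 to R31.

20

Shortest distances from R32:
R32: 0
R11: 1  (via R32)
R33: 1  (via R32)
R22: 2  (via R11)
R39: 5  (via R22)
R16: 6  (via R33)
R30: 7  (via R22)
R28: 8  (via R33)
R21: 11  (via R39)
R31: 20  (via R21)
Shortest route: R32–R11–R22–R39–R21–R31 = 20.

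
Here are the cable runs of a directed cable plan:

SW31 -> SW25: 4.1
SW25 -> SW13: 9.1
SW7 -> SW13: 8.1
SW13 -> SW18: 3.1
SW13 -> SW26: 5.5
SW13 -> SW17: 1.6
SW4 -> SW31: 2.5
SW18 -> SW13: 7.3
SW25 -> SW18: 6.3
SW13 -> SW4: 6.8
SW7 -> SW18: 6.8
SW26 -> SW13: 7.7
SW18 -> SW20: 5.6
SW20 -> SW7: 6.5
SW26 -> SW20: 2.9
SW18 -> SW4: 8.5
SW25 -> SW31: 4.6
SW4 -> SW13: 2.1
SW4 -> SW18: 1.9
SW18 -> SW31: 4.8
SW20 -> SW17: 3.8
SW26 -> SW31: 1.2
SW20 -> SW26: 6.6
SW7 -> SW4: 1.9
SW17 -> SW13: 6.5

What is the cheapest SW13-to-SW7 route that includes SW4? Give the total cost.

20.8

Best SW13 to SW4: SW13–SW4 costing 6.8
Shortest SW4→SW7: SW4–SW18–SW20–SW7 = 14
Total via SW4: 6.8 + 14 = 20.8.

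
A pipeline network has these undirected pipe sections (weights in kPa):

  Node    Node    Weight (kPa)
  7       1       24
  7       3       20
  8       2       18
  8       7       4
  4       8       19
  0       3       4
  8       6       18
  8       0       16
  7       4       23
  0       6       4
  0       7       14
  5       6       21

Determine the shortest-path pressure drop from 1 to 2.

Enumerating some paths:
1 → 7 → 0 → 8 → 2: 24+14+16+18 = 72
1 → 7 → 0 → 6 → 8 → 2: 24+14+4+18+18 = 78
1 → 7 → 8 → 2: 24+4+18 = 46
The minimum is 46 kPa via 1 → 7 → 8 → 2.

46 kPa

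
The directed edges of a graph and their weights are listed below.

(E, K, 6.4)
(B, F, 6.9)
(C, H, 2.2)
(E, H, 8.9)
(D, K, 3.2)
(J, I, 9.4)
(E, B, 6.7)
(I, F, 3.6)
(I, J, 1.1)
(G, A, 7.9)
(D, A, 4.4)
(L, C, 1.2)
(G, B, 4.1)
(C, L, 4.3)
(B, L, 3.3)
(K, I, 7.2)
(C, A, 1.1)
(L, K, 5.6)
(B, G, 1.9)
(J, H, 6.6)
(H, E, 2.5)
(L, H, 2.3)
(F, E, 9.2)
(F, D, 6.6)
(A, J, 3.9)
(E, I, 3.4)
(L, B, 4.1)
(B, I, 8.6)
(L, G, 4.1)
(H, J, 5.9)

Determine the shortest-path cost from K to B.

24.1

Candidate routes:
K–I–J–H–E–B: 7.2+1.1+6.6+2.5+6.7 = 24.1
K–I–F–E–B: 7.2+3.6+9.2+6.7 = 26.7
K–I–F–D–A–J–H–E–B: 7.2+3.6+6.6+4.4+3.9+6.6+2.5+6.7 = 41.5
Cheapest is K–I–J–H–E–B at 24.1.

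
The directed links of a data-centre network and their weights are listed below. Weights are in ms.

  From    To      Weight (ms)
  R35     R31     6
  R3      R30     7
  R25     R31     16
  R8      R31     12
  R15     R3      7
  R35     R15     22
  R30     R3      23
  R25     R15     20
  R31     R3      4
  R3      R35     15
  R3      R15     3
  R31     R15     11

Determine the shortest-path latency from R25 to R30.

27 ms

Running Dijkstra from R25:
R25: 0
R31: 16  (via R25)
R3: 20  (via R31)
R15: 20  (via R25)
R30: 27  (via R3)
Shortest route: R25–R31–R3–R30 = 27 ms.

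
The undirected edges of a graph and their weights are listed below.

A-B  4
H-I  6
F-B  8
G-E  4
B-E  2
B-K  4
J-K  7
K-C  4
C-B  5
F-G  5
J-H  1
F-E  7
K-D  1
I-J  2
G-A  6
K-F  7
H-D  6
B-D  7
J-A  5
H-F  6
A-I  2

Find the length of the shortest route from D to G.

11

Settle nodes by increasing distance from D:
D: 0
K: 1  (via D)
B: 5  (via K)
C: 5  (via K)
H: 6  (via D)
E: 7  (via B)
J: 7  (via H)
F: 8  (via K)
A: 9  (via B)
I: 9  (via J)
G: 11  (via E)
Shortest route: D → K → B → E → G = 11.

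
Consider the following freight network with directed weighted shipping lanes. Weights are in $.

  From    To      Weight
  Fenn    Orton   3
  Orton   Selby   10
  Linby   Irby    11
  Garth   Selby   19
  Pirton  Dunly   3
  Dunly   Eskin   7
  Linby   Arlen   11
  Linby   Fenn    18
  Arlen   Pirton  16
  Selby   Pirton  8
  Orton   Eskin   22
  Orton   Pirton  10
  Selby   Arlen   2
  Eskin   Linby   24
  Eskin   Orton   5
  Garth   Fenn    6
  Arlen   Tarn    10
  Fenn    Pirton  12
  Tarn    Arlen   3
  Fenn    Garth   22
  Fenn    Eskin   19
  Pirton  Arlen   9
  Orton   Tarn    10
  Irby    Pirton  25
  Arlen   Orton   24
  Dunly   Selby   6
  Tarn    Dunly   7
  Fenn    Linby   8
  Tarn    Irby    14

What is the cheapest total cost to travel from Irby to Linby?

$59

Compare a few routes:
Irby - Pirton - Arlen - Tarn - Dunly - Eskin - Linby: 25+9+10+7+7+24 = 82
Irby - Pirton - Dunly - Selby - Arlen - Orton - Eskin - Linby: 25+3+6+2+24+22+24 = 106
Irby - Pirton - Arlen - Orton - Eskin - Linby: 25+9+24+22+24 = 104
Irby - Pirton - Dunly - Eskin - Linby: 25+3+7+24 = 59
The minimum is $59 via Irby - Pirton - Dunly - Eskin - Linby.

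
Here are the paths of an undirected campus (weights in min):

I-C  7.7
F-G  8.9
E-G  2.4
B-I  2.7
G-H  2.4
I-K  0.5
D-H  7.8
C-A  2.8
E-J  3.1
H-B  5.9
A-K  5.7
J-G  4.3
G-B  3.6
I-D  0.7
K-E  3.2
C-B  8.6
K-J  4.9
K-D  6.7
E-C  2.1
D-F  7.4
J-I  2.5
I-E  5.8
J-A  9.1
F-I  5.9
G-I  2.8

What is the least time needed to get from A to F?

Enumerating some paths:
A → C → E → K → I → F: 2.8+2.1+3.2+0.5+5.9 = 14.5
A → C → E → G → I → F: 2.8+2.1+2.4+2.8+5.9 = 16
A → K → I → F: 5.7+0.5+5.9 = 12.1
A → K → I → D → F: 5.7+0.5+0.7+7.4 = 14.3
The minimum is 12.1 min via A → K → I → F.

12.1 min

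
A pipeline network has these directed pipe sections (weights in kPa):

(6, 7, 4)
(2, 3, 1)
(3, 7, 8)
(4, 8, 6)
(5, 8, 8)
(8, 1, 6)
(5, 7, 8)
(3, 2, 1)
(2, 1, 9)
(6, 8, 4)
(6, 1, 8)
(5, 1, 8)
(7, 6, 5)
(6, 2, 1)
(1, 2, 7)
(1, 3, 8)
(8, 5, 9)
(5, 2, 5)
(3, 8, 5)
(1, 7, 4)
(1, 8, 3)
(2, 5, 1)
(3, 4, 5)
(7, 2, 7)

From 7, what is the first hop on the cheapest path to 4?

Compare a few routes:
7 - 2 - 3 - 4: 7+1+5 = 13
7 - 6 - 2 - 3 - 4: 5+1+1+5 = 12
7 - 6 - 1 - 3 - 4: 5+8+8+5 = 26
7 - 6 - 1 - 2 - 3 - 4: 5+8+7+1+5 = 26
The minimum is 12 kPa via 7 - 6 - 2 - 3 - 4.
So from 7 the first move is to 6.

6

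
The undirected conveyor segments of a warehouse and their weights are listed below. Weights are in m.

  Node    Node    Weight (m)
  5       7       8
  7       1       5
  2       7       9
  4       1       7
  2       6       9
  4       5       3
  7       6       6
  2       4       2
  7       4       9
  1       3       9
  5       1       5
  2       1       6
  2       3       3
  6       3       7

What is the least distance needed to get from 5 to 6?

Enumerating some paths:
5 - 4 - 2 - 6: 3+2+9 = 14
5 - 4 - 2 - 3 - 6: 3+2+3+7 = 15
5 - 1 - 7 - 6: 5+5+6 = 16
5 - 4 - 7 - 6: 3+9+6 = 18
The minimum is 14 m via 5 - 4 - 2 - 6.

14 m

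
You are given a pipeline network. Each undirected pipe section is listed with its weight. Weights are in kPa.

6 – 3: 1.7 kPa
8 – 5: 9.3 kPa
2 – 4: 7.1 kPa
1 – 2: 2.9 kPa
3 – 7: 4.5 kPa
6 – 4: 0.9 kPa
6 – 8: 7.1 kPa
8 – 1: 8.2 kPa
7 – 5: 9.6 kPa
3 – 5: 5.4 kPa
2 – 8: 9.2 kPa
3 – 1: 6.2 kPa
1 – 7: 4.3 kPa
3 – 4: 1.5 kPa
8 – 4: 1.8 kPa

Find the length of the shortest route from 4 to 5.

6.9 kPa

Shortest distances from 4:
4: 0
6: 0.9  (via 4)
3: 1.5  (via 4)
8: 1.8  (via 4)
7: 6  (via 3)
5: 6.9  (via 3)
Shortest route: 4–3–5 = 6.9 kPa.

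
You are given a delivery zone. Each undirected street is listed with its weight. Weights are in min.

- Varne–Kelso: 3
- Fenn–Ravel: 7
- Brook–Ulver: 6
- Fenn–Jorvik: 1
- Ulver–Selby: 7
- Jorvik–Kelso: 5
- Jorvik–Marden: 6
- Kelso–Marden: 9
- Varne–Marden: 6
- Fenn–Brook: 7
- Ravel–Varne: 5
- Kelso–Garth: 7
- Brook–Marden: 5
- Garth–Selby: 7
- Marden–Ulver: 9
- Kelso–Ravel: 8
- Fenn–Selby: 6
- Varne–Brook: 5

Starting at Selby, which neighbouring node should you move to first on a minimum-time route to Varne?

Fenn

Enumerating some paths:
Selby - Fenn - Jorvik - Kelso - Varne: 6+1+5+3 = 15
Selby - Fenn - Brook - Varne: 6+7+5 = 18
Selby - Garth - Kelso - Varne: 7+7+3 = 17
Selby - Fenn - Ravel - Varne: 6+7+5 = 18
Cheapest is Selby - Fenn - Jorvik - Kelso - Varne at 15 min.
So from Selby the first move is to Fenn.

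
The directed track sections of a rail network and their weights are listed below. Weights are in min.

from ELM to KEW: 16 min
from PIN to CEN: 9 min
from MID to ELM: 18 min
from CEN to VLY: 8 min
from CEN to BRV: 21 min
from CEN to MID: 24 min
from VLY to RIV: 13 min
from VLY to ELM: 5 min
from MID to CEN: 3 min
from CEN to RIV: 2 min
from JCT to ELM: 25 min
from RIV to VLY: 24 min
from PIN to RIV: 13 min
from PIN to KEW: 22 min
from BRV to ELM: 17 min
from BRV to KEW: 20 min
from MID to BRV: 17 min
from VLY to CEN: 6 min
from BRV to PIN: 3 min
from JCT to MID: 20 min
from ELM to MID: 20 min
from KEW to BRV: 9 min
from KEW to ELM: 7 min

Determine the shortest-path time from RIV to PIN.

Compare a few routes:
RIV → VLY → ELM → MID → BRV → PIN: 24+5+20+17+3 = 69
RIV → VLY → ELM → KEW → BRV → PIN: 24+5+16+9+3 = 57
RIV → VLY → CEN → BRV → PIN: 24+6+21+3 = 54
The minimum is 54 min via RIV → VLY → CEN → BRV → PIN.

54 min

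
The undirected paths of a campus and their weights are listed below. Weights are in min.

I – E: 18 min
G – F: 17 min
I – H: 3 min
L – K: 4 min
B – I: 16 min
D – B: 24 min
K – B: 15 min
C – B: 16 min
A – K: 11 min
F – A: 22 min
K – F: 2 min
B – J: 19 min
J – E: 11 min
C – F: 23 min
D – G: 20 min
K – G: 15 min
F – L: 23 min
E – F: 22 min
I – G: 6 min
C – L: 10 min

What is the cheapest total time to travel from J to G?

Settle nodes by increasing distance from J:
J: 0
E: 11  (via J)
B: 19  (via J)
I: 29  (via E)
H: 32  (via I)
F: 33  (via E)
K: 34  (via B)
C: 35  (via B)
G: 35  (via I)
Shortest route: J → E → I → G = 35 min.

35 min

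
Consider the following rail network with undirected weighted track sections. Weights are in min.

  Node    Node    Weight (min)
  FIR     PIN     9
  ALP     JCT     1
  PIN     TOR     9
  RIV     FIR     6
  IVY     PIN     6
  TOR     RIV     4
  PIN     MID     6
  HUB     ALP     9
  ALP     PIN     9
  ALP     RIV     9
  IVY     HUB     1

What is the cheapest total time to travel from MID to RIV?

19 min

Shortest distances from MID:
MID: 0
PIN: 6  (via MID)
IVY: 12  (via PIN)
HUB: 13  (via IVY)
TOR: 15  (via PIN)
FIR: 15  (via PIN)
ALP: 15  (via PIN)
JCT: 16  (via ALP)
RIV: 19  (via TOR)
Shortest route: MID–PIN–TOR–RIV = 19 min.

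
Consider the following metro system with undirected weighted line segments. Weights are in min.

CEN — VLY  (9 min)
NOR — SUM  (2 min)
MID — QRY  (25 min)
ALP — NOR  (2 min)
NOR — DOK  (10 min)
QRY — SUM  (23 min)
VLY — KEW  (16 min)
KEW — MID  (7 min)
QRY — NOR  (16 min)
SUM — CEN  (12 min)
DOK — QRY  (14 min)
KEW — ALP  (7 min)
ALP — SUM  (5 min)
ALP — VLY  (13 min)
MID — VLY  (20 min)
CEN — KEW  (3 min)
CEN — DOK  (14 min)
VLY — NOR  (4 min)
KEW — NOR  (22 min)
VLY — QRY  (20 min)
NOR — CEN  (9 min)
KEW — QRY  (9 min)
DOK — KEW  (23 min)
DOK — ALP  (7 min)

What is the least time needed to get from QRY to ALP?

Compare a few routes:
QRY → KEW → ALP: 9+7 = 16
QRY → NOR → ALP: 16+2 = 18
QRY → DOK → ALP: 14+7 = 21
QRY → KEW → CEN → NOR → ALP: 9+3+9+2 = 23
The minimum is 16 min via QRY → KEW → ALP.

16 min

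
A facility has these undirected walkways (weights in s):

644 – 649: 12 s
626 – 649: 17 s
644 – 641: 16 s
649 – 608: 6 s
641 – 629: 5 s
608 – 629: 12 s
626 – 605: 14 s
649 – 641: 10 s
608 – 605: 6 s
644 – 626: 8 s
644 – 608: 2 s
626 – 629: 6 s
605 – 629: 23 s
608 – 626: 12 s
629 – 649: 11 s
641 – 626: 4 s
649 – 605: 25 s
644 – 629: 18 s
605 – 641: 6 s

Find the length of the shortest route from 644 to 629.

14 s

Compare a few routes:
644–629: 18 = 18
644–608–629: 2+12 = 14
644–626–641–629: 8+4+5 = 17
The minimum is 14 s via 644–608–629.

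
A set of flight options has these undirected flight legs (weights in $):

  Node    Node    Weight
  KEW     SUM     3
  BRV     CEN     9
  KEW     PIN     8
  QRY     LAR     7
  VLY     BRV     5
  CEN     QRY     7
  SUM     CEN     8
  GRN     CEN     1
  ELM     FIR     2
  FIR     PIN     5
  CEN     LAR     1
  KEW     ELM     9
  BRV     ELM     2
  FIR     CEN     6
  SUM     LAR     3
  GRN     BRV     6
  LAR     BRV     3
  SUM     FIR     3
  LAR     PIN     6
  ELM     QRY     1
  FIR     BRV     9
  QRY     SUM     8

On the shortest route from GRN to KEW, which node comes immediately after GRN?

CEN

Compare a few routes:
GRN - CEN - SUM - KEW: 1+8+3 = 12
GRN - CEN - LAR - SUM - KEW: 1+1+3+3 = 8
The minimum is $8 via GRN - CEN - LAR - SUM - KEW.
So from GRN the first move is to CEN.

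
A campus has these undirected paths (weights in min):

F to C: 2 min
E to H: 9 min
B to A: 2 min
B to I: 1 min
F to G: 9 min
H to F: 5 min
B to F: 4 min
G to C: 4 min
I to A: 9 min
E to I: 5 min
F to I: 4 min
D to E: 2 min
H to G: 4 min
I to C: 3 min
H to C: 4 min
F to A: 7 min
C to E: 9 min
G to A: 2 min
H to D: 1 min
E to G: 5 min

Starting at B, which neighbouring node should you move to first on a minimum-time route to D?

Candidate routes:
B → A → G → H → D: 2+2+4+1 = 9
B → I → E → D: 1+5+2 = 8
B → I → C → H → D: 1+3+4+1 = 9
The minimum is 8 min via B → I → E → D.
So from B the first move is to I.

I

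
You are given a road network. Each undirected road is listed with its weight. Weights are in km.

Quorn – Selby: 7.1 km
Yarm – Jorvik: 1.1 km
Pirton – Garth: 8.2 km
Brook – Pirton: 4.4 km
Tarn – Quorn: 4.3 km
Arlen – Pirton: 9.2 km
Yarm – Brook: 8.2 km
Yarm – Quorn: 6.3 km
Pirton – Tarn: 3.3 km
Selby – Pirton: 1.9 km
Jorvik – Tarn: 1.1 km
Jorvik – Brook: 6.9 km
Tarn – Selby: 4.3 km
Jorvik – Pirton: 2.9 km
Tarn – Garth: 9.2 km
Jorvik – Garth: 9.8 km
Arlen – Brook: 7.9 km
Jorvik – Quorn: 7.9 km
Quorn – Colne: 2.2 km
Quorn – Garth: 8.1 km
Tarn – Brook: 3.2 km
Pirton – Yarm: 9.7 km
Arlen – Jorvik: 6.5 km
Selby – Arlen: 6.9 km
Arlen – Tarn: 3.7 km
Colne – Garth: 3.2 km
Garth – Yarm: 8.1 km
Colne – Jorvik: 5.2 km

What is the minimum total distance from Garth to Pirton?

Enumerating some paths:
Garth → Yarm → Jorvik → Pirton: 8.1+1.1+2.9 = 12.1
Garth → Pirton: 8.2 = 8.2
Garth → Colne → Jorvik → Pirton: 3.2+5.2+2.9 = 11.3
Cheapest is Garth → Pirton at 8.2 km.

8.2 km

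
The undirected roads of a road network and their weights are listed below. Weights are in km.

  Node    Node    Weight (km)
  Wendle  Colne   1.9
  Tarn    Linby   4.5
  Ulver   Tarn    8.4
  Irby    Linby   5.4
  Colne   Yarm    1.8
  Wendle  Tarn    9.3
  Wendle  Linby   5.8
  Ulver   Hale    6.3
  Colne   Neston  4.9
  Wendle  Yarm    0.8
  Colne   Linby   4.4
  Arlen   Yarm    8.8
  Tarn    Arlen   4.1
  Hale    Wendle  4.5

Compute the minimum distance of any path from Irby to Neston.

Compare a few routes:
Irby–Linby–Wendle–Colne–Neston: 5.4+5.8+1.9+4.9 = 18
Irby–Linby–Tarn–Wendle–Colne–Neston: 5.4+4.5+9.3+1.9+4.9 = 26
Irby–Linby–Colne–Neston: 5.4+4.4+4.9 = 14.7
Irby–Linby–Wendle–Yarm–Colne–Neston: 5.4+5.8+0.8+1.8+4.9 = 18.7
Cheapest is Irby–Linby–Colne–Neston at 14.7 km.

14.7 km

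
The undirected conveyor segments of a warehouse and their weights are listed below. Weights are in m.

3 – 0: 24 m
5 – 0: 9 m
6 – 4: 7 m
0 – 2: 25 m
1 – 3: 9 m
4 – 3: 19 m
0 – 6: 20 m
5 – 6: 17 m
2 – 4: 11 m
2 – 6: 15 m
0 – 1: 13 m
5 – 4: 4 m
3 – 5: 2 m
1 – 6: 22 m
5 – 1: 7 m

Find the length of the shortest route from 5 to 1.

7 m

Enumerating some paths:
5 → 1: 7 = 7
5 → 3 → 1: 2+9 = 11
Cheapest is 5 → 1 at 7 m.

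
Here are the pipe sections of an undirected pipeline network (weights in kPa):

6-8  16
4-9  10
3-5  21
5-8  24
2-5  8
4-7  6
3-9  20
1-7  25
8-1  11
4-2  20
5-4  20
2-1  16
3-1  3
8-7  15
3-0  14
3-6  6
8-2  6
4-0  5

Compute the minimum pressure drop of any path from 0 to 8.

26 kPa

Running Dijkstra from 0:
0: 0
4: 5  (via 0)
7: 11  (via 4)
3: 14  (via 0)
9: 15  (via 4)
1: 17  (via 3)
6: 20  (via 3)
2: 25  (via 4)
5: 25  (via 4)
8: 26  (via 7)
Shortest route: 0 → 4 → 7 → 8 = 26 kPa.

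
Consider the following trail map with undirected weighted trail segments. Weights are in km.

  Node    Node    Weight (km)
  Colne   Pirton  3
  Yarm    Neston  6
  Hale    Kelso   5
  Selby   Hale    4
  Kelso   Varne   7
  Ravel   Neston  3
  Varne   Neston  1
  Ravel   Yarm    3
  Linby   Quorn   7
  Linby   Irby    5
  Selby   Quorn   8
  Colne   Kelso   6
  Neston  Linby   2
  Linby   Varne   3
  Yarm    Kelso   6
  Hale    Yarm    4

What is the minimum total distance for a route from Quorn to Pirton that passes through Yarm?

30 km

Best Quorn to Yarm: Quorn → Linby → Neston → Yarm costing 15
Best Yarm to Pirton: Yarm → Kelso → Colne → Pirton costing 15
Total via Yarm: 15 + 15 = 30 km.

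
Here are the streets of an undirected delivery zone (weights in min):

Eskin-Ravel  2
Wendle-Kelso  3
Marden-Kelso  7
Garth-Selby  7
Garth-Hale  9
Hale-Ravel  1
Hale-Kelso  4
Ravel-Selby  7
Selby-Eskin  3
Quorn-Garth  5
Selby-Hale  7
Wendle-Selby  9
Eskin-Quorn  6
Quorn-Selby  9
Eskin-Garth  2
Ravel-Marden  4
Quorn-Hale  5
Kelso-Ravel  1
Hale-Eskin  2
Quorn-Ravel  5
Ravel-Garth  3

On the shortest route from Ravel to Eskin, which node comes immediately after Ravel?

Eskin

Enumerating some paths:
Ravel - Hale - Eskin: 1+2 = 3
Ravel - Eskin: 2 = 2
Cheapest is Ravel - Eskin at 2 min.
So from Ravel the first move is to Eskin.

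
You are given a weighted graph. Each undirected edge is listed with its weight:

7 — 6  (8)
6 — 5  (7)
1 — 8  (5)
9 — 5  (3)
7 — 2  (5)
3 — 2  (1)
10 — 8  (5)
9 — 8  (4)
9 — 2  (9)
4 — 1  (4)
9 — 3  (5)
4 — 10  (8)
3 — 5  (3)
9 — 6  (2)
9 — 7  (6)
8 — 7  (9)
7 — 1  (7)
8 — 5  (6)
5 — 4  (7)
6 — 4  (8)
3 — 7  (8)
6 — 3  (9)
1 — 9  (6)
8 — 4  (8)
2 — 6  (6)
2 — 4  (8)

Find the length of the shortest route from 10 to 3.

14

Candidate routes:
10 → 4 → 2 → 3: 8+8+1 = 17
10 → 8 → 9 → 5 → 3: 5+4+3+3 = 15
10 → 8 → 9 → 3: 5+4+5 = 14
The minimum is 14 via 10 → 8 → 9 → 3.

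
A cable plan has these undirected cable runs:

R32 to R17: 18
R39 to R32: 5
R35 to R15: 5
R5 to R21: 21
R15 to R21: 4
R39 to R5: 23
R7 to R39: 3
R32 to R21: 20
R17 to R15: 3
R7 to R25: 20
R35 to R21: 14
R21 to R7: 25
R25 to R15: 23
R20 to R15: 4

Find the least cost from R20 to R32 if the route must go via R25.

55

Best R20 to R25: R20 → R15 → R25 costing 27
Shortest R25→R32: R25 → R7 → R39 → R32 = 28
Total via R25: 27 + 28 = 55.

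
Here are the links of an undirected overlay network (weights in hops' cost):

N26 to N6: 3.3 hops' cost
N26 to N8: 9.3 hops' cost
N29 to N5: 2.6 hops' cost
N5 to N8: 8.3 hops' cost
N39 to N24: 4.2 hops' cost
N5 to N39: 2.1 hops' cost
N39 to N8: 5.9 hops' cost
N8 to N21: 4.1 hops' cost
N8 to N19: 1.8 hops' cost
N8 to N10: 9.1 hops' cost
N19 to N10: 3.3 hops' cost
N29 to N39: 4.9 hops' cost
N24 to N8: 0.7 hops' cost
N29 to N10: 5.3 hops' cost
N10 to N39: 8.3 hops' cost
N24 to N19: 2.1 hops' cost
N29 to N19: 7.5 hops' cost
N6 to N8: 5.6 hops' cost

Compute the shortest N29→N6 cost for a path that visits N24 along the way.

15.2 hops' cost

Best N29 to N24: N29–N5–N39–N24 costing 8.9
Best N24 to N6: N24–N8–N6 costing 6.3
Total via N24: 8.9 + 6.3 = 15.2 hops' cost.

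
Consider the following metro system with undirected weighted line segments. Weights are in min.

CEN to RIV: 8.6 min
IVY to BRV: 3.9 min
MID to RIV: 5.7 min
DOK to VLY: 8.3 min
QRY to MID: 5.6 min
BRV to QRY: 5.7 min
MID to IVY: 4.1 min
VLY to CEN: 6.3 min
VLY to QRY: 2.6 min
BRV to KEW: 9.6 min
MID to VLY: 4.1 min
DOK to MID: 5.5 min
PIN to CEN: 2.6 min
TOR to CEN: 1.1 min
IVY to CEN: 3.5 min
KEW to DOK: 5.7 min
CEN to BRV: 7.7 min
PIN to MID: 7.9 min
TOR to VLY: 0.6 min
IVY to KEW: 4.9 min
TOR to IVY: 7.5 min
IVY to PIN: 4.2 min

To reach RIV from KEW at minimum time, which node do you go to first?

IVY

Enumerating some paths:
KEW - IVY - CEN - RIV: 4.9+3.5+8.6 = 17
KEW - IVY - MID - RIV: 4.9+4.1+5.7 = 14.7
KEW - DOK - MID - RIV: 5.7+5.5+5.7 = 16.9
The minimum is 14.7 min via KEW - IVY - MID - RIV.
So from KEW the first move is to IVY.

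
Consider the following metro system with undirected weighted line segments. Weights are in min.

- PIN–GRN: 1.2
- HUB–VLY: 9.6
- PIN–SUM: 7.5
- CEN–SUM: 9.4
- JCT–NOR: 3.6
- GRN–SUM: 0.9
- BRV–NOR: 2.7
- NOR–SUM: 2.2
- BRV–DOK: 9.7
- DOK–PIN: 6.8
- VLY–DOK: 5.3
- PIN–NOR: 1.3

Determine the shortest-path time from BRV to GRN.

Candidate routes:
BRV → NOR → SUM → GRN: 2.7+2.2+0.9 = 5.8
BRV → NOR → PIN → GRN: 2.7+1.3+1.2 = 5.2
BRV → NOR → PIN → SUM → GRN: 2.7+1.3+7.5+0.9 = 12.4
The minimum is 5.2 min via BRV → NOR → PIN → GRN.

5.2 min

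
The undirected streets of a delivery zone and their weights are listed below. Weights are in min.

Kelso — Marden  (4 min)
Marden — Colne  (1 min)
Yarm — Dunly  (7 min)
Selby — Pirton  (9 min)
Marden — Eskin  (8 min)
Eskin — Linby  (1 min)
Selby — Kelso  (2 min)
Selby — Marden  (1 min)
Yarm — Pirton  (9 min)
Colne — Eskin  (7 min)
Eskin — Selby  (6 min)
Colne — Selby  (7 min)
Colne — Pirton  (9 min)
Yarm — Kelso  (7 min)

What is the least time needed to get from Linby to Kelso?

9 min

Enumerating some paths:
Linby → Eskin → Selby → Marden → Kelso: 1+6+1+4 = 12
Linby → Eskin → Marden → Selby → Kelso: 1+8+1+2 = 12
Linby → Eskin → Selby → Kelso: 1+6+2 = 9
Linby → Eskin → Colne → Marden → Selby → Kelso: 1+7+1+1+2 = 12
Cheapest is Linby → Eskin → Selby → Kelso at 9 min.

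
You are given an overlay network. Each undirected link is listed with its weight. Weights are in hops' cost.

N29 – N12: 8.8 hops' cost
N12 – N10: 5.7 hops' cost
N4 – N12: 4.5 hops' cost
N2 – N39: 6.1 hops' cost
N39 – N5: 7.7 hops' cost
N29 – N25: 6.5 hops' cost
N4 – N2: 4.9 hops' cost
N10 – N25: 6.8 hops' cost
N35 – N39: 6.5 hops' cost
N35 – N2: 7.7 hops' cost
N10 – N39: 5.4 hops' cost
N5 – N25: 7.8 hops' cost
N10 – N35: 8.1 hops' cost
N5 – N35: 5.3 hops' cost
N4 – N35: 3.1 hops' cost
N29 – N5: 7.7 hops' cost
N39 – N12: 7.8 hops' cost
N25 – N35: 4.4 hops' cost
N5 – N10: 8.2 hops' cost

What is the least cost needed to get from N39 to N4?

9.6 hops' cost

Running Dijkstra from N39:
N39: 0
N10: 5.4  (via N39)
N2: 6.1  (via N39)
N35: 6.5  (via N39)
N5: 7.7  (via N39)
N12: 7.8  (via N39)
N4: 9.6  (via N35)
Shortest route: N39–N35–N4 = 9.6 hops' cost.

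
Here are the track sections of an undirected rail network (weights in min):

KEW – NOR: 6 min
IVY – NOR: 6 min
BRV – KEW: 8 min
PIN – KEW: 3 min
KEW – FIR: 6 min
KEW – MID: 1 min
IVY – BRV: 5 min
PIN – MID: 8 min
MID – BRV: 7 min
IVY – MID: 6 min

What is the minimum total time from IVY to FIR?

13 min

Candidate routes:
IVY - NOR - KEW - FIR: 6+6+6 = 18
IVY - MID - KEW - FIR: 6+1+6 = 13
The minimum is 13 min via IVY - MID - KEW - FIR.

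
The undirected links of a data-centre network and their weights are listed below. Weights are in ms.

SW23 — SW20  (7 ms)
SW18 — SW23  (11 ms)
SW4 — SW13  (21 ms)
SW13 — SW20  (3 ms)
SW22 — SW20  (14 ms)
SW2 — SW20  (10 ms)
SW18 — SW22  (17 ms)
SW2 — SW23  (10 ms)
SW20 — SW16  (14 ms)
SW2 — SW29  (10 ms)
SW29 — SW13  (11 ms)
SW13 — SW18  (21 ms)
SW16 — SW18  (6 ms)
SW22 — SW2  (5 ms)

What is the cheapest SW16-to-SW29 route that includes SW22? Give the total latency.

38 ms

Shortest SW16→SW22: SW16 → SW18 → SW22 = 23
Best SW22 to SW29: SW22 → SW2 → SW29 costing 15
Total via SW22: 23 + 15 = 38 ms.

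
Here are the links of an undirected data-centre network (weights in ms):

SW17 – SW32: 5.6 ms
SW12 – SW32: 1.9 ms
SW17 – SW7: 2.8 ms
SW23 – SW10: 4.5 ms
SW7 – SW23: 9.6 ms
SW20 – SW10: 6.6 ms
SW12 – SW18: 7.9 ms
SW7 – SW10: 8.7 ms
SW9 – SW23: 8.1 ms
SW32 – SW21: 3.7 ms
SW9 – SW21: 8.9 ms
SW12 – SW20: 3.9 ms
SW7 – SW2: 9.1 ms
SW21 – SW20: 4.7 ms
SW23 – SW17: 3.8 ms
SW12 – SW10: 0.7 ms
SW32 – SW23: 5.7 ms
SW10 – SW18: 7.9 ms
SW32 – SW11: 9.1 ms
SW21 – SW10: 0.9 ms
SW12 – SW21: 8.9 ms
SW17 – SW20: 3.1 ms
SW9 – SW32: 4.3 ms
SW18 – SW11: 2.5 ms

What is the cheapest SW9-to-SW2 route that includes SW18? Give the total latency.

Best SW9 to SW18: SW9–SW32–SW12–SW18 costing 14.1
Shortest SW18→SW2: SW18–SW10–SW7–SW2 = 25.7
Total via SW18: 14.1 + 25.7 = 39.8 ms.

39.8 ms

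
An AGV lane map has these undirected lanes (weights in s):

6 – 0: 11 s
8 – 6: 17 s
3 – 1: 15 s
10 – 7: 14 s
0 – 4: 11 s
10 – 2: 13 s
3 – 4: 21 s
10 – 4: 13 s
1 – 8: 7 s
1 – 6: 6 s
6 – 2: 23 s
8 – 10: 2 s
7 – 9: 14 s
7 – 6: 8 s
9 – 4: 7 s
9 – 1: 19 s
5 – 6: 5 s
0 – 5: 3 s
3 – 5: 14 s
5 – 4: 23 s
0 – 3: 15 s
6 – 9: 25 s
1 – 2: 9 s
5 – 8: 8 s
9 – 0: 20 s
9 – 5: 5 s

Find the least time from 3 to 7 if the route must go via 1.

Shortest 3→1: 3 → 1 = 15
Best 1 to 7: 1 → 6 → 7 costing 14
Total via 1: 15 + 14 = 29 s.

29 s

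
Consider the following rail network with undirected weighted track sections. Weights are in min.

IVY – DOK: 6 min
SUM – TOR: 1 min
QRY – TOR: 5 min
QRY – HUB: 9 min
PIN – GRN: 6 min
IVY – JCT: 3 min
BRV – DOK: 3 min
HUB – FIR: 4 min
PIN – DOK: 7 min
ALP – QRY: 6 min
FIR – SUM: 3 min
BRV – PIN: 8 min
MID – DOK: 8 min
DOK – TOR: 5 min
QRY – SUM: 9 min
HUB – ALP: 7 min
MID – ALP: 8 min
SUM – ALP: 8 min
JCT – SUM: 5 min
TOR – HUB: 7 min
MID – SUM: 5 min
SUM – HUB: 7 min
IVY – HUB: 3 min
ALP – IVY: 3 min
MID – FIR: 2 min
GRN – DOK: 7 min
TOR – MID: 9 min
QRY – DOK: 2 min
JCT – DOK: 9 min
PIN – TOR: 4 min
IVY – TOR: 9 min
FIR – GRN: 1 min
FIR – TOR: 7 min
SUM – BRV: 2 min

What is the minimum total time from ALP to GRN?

11 min

Running Dijkstra from ALP:
ALP: 0
IVY: 3  (via ALP)
JCT: 6  (via IVY)
HUB: 6  (via IVY)
QRY: 6  (via ALP)
DOK: 8  (via QRY)
MID: 8  (via ALP)
SUM: 8  (via ALP)
TOR: 9  (via SUM)
FIR: 10  (via HUB)
BRV: 10  (via SUM)
GRN: 11  (via FIR)
Shortest route: ALP–IVY–HUB–FIR–GRN = 11 min.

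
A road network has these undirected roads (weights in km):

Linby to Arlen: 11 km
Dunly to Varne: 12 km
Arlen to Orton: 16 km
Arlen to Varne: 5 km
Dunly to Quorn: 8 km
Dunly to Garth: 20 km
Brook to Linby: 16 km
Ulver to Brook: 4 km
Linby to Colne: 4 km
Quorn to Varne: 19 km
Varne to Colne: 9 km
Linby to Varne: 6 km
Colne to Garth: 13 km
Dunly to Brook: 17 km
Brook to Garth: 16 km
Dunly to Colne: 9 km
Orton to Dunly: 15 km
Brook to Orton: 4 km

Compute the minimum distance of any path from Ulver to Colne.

24 km

Shortest distances from Ulver:
Ulver: 0
Brook: 4  (via Ulver)
Orton: 8  (via Brook)
Garth: 20  (via Brook)
Linby: 20  (via Brook)
Dunly: 21  (via Brook)
Arlen: 24  (via Orton)
Colne: 24  (via Linby)
Shortest route: Ulver–Brook–Linby–Colne = 24 km.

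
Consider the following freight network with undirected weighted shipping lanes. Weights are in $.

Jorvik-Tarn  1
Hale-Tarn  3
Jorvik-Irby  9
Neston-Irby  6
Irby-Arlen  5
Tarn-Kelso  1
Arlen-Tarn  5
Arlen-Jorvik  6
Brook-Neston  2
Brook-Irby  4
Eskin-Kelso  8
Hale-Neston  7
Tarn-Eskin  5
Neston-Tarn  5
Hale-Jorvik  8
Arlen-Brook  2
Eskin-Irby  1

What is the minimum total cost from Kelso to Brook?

Candidate routes:
Kelso–Tarn–Eskin–Irby–Brook: 1+5+1+4 = 11
Kelso–Tarn–Jorvik–Arlen–Brook: 1+1+6+2 = 10
Kelso–Tarn–Neston–Brook: 1+5+2 = 8
The minimum is $8 via Kelso–Tarn–Neston–Brook.

$8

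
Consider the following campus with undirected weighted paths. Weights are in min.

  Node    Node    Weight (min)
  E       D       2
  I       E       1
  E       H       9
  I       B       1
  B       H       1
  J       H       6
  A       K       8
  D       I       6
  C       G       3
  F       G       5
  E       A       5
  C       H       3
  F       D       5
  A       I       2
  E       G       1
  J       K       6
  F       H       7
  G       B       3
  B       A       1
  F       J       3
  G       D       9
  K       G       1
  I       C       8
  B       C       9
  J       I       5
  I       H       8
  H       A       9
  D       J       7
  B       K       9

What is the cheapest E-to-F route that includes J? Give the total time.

9 min

Shortest E→J: E–I–J = 6
Shortest J→F: J–F = 3
Total via J: 6 + 3 = 9 min.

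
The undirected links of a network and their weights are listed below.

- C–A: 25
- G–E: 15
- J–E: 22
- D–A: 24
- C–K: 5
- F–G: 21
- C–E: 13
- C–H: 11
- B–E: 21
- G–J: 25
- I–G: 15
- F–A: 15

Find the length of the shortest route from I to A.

Enumerating some paths:
I - G - F - A: 15+21+15 = 51
I - G - J - E - C - A: 15+25+22+13+25 = 100
I - G - E - C - A: 15+15+13+25 = 68
The minimum is 51 via I - G - F - A.

51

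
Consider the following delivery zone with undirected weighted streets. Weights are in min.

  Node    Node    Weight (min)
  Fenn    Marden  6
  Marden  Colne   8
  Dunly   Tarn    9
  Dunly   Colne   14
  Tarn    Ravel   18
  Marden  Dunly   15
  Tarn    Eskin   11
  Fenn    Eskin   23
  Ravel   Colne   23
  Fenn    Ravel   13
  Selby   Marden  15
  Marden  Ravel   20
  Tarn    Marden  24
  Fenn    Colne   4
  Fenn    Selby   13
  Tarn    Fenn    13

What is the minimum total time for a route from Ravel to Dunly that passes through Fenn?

31 min

Shortest Ravel→Fenn: Ravel–Fenn = 13
Shortest Fenn→Dunly: Fenn–Colne–Dunly = 18
Total via Fenn: 13 + 18 = 31 min.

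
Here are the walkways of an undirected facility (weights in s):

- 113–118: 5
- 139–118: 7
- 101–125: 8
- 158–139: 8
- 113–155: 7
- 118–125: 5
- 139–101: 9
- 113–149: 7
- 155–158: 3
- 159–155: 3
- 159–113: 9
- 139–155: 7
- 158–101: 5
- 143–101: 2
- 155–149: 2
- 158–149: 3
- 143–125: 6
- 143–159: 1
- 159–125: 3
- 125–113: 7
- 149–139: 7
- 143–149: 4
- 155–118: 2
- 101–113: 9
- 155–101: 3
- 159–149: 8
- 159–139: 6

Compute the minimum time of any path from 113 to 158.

Candidate routes:
113 → 118 → 155 → 149 → 158: 5+2+2+3 = 12
113 → 155 → 158: 7+3 = 10
The minimum is 10 s via 113 → 155 → 158.

10 s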